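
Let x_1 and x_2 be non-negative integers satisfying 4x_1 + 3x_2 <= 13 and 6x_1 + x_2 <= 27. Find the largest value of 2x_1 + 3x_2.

The continuous relaxation peaks at (0, 4.33) with value 13.00; rounding to a feasible lattice point costs some objective.
(x_1,x_2)=(0,4) is feasible, giving 12.
(x_1,x_2)=(1,3) is feasible, giving 11.
(x_1,x_2)=(0,3) is feasible, giving 9.
Maximum is 12 at (x_1,x_2)=(0,4).

12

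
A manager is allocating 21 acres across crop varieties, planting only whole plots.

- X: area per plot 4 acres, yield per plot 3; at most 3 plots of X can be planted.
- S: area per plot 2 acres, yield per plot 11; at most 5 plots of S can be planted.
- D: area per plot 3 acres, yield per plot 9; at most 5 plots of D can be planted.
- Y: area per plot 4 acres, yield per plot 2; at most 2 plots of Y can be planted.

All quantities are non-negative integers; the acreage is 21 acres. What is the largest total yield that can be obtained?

S has the best ratio (11/2); taking only S gives at most 5×11 = 55 (stopped by the supply cap of 5).
Mixing does better — 5×S and 3×D: area 19 ≤ 21, yield 5·11 + 3·9 = 82.

82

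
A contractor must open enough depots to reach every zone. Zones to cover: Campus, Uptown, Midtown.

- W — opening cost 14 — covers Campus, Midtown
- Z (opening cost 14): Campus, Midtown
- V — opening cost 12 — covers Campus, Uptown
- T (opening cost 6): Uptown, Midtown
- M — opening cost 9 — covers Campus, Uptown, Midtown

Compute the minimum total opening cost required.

The greedy cost-per-new-zone heuristic would pick T and M for 15, but a cheaper cover exists.
M alone covers Campus, Uptown, Midtown — every zone.
Total opening cost: 9.
No cover costs less than 9.

9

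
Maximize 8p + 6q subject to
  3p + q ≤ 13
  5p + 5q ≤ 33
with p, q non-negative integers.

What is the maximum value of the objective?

42

Relaxing integrality, the LP optimum is 46.00 at (p,q) = (3.2, 3.4), which is not an integer point.
(p,q)=(3,3): 3·3+1·3=12≤13, 5·3+5·3=30≤33, objective 42.
(p,q)=(2,4): 3·2+1·4=10≤13, 5·2+5·4=30≤33, objective 40.
(p,q)=(3,2): 3·3+1·2=11≤13, 5·3+5·2=25≤33, objective 36.
(p,q)=(2,3): 3·2+1·3=9≤13, 5·2+5·3=25≤33, objective 34.
Maximum is 42 at (p,q)=(3,3).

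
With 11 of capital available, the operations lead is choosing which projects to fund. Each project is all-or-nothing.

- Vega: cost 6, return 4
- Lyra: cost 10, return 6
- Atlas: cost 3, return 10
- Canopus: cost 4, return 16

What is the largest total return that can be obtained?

Allowing fractional choices, the relaxed optimum would be about 28.7, but projects are indivisible.
Atlas + Canopus: cost 3 + 4 = 7 ≤ 11, return 10 + 16 = 26.
Vega + Canopus: cost 6 + 4 = 10 ≤ 11, return 4 + 16 = 20.
Canopus: cost 4 ≤ 11, return 16.
Best is Atlas and Canopus with total return 26.

26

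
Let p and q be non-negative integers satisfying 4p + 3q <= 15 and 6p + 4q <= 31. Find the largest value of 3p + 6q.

(p,q)=(0,5): 4·0+3·5=15≤15, 6·0+4·5=20≤31, objective 30.
(p,q)=(0,4): 4·0+3·4=12≤15, 6·0+4·4=16≤31, objective 24.
Maximum is 30 at (p,q)=(0,5).

30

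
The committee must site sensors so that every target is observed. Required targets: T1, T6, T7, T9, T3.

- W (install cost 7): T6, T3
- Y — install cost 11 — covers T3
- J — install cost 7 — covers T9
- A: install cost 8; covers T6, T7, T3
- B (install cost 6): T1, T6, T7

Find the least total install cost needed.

Choose W, J, and B: together they cover T1, T6, T7, T9, T3 — every target.
Total install cost: 7 + 7 + 6 = 20.
No cover costs less than 20.

20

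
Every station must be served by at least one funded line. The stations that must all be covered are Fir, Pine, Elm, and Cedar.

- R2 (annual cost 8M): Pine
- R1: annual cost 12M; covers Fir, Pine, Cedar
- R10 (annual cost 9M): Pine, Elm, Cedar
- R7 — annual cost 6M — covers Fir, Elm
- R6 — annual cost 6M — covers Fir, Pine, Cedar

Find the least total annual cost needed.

Choose R7 and R6: together they cover Fir, Pine, Elm, Cedar — every station.
Total annual cost: 6 + 6 = 12.
No cover costs less than 12.

12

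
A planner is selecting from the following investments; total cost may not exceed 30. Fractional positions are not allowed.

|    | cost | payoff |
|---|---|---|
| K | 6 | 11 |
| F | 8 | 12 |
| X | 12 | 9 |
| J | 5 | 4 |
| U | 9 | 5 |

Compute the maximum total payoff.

32

This is a 0-1 knapsack instance.
Take K, F, and X: cost 6 + 8 + 12 = 26 ≤ 30, payoff 11 + 12 + 9 = 32.
No feasible combination exceeds this.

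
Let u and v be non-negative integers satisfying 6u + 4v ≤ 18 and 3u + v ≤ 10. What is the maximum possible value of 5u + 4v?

(u,v)=(1,3): 6·1+4·3=18≤18, 3·1+1·3=6≤10, objective 17.
(u,v)=(0,4): 6·0+4·4=16≤18, 3·0+1·4=4≤10, objective 16.
(u,v)=(1,2): 6·1+4·2=14≤18, 3·1+1·2=5≤10, objective 13.
No feasible integer point exceeds 17.

17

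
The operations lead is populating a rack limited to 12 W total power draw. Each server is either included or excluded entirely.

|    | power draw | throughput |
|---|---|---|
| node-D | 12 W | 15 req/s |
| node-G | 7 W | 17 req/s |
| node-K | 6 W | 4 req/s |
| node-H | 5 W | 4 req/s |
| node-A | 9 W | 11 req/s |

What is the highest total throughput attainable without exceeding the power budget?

21

node-G + node-H: power draw 7 + 5 = 12 ≤ 12, throughput 17 + 4 = 21.
node-G: power draw 7 ≤ 12, throughput 17.
Best is node-G and node-H with total throughput 21.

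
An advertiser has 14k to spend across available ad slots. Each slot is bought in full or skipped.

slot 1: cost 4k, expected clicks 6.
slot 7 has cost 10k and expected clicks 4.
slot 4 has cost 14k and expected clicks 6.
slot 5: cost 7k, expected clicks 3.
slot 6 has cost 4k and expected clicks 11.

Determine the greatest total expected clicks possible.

slot 1 + slot 6: cost 4 + 4 = 8 ≤ 14, expected clicks 6 + 11 = 17.
slot 7 + slot 6: cost 10 + 4 = 14 ≤ 14, expected clicks 4 + 11 = 15.
Best is slot 1 and slot 6 with total expected clicks 17.

17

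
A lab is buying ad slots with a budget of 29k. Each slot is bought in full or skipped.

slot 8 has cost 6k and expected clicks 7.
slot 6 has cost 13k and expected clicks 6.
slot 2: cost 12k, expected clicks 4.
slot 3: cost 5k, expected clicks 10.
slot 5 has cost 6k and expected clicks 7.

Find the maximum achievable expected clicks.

28

This is a 0-1 knapsack instance.
Allowing fractional choices, the relaxed optimum would be about 29.5, but ad slots are indivisible.
slot 8 + slot 3 + slot 5: cost 6 + 5 + 6 = 17 ≤ 29, expected clicks 7 + 10 + 7 = 24.
slot 8 + slot 2 + slot 3 + slot 5: cost 6 + 12 + 5 + 6 = 29 ≤ 29, expected clicks 7 + 4 + 10 + 7 = 28.
Best is slot 8, slot 2, slot 3, and slot 5 with total expected clicks 28.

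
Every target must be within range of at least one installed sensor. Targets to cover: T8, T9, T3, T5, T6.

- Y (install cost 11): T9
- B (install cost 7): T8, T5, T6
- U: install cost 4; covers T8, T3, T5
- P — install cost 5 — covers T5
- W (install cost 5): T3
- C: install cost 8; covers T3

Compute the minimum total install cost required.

22

Choose Y, B, and U: together they cover T8, T9, T3, T5, T6 — every target.
Total install cost: 11 + 7 + 4 = 22.
No cover costs less than 22.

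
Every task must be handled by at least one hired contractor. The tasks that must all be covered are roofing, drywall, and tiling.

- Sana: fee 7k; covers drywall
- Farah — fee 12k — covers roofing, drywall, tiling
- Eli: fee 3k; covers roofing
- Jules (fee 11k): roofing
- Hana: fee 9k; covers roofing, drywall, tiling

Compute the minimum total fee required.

9

Hana alone covers roofing, drywall, tiling — every task.
Total fee: 9.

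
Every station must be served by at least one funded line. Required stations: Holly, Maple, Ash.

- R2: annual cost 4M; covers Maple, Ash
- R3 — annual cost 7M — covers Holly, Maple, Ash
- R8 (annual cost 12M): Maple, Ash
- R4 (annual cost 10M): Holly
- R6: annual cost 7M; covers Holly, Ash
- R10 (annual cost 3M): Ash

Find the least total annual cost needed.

7

This is a weighted set-cover instance.
The greedy cost-per-new-station heuristic would pick R2 and R3 for 11, but a cheaper cover exists.
R3 alone covers Holly, Maple, Ash — every station.
Total annual cost: 7.
No cover costs less than 7.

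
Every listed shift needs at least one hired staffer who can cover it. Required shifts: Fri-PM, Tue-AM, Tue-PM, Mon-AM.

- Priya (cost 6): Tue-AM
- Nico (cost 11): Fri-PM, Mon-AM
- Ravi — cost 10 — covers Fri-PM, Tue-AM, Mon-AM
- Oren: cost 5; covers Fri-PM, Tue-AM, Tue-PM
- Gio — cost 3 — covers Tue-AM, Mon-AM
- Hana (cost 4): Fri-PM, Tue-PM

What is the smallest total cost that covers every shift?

7

This is an integer covering problem.
Choose Gio and Hana: together they cover Fri-PM, Tue-AM, Tue-PM, Mon-AM — every shift.
Total cost: 3 + 4 = 7.
No cover costs less than 7.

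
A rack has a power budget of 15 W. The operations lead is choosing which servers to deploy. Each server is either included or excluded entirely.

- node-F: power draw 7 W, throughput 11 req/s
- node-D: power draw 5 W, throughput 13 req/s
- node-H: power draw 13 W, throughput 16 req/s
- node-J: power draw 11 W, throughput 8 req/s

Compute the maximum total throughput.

24

Take node-F and node-D: power draw 7 + 5 = 12 ≤ 15, throughput 11 + 13 = 24.
No other feasible combination does better.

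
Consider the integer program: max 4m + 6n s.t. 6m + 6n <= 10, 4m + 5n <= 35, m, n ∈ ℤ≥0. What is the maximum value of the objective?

Relaxing integrality, the LP optimum is 10.00 at (m,n) = (0, 1.67), which is not an integer point.
(m,n)=(0,1): 6·0+6·1=6≤10, 4·0+5·1=5≤35, objective 6.
(m,n)=(1,0): 6·1+6·0=6≤10, 4·1+5·0=4≤35, objective 4.
(m,n)=(0,0): 6·0+6·0=0≤10, 4·0+5·0=0≤35, objective 0.
The best lattice point is (0,1), giving 6.

6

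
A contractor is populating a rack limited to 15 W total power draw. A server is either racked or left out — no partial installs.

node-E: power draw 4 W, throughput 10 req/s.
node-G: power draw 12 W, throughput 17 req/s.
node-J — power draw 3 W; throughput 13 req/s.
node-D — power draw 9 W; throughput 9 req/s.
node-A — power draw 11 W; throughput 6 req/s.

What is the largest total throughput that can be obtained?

This is a 0-1 knapsack instance.
Allowing fractional choices, the relaxed optimum would be about 34.3, but servers are indivisible.
node-G + node-J: power draw 12 + 3 = 15 ≤ 15, throughput 17 + 13 = 30.
node-E + node-J: power draw 4 + 3 = 7 ≤ 15, throughput 10 + 13 = 23.
node-J + node-D: power draw 3 + 9 = 12 ≤ 15, throughput 13 + 9 = 22.
Best is node-G and node-J with total throughput 30.

30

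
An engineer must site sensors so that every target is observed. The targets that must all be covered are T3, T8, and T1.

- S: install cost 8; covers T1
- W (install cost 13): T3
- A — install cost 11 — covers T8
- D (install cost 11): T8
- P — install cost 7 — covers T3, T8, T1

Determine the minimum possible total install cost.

7

P alone covers T3, T8, T1 — every target.
Total install cost: 7.
No cover costs less than 7.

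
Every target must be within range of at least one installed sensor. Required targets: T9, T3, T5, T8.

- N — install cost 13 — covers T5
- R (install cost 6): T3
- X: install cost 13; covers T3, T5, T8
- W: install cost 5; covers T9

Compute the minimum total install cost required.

Choose X and W: together they cover T9, T3, T5, T8 — every target.
Total install cost: 13 + 5 = 18.

18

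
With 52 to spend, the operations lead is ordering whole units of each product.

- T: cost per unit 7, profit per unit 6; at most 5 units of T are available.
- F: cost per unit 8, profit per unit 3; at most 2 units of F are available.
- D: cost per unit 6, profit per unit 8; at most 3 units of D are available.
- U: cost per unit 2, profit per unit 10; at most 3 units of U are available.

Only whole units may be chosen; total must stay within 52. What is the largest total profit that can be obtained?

This is a bounded integer knapsack.
Take 4×T, 3×D, and 3×U: cost 52 ≤ 52, profit 4·6 + 3·8 + 3·10 = 78.
U has the best ratio (10/2) and is taken to its limit of 3; remaining capacity is filled optimally with the others.

78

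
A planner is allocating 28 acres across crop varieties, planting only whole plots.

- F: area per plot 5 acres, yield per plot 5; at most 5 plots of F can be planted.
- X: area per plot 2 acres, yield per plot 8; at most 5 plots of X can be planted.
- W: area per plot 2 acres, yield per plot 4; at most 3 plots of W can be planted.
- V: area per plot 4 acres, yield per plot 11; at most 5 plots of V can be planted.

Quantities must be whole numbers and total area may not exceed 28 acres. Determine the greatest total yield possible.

4×X and 5×V: area 28 ≤ 28, yield 4·8 + 5·11 = 87.
5×X, 1×W, and 4×V: area 28 ≤ 28, yield 5·8 + 1·4 + 4·11 = 88.
Best is 88.

88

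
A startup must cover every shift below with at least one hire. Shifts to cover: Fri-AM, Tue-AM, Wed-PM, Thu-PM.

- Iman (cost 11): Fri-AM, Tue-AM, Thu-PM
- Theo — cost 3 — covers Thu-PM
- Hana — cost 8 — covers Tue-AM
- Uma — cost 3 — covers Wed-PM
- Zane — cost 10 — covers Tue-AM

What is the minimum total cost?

This is a weighted set-cover instance.
The greedy cost-per-new-shift heuristic would pick Theo, Uma, and Iman for 17, but a cheaper cover exists.
Choose Iman and Uma: together they cover Fri-AM, Tue-AM, Wed-PM, Thu-PM — every shift.
Total cost: 11 + 3 = 14.
No cover costs less than 14.

14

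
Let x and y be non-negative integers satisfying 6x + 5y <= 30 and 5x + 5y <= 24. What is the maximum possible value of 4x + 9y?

36

Relaxing integrality, the LP optimum is 43.20 at (x,y) = (0, 4.8), which is not an integer point.
(x,y)=(0,4): 6·0+5·4=20≤30, 5·0+5·4=20≤24, objective 36.
(x,y)=(1,3): 6·1+5·3=21≤30, 5·1+5·3=20≤24, objective 31.
(x,y)=(0,3): 6·0+5·3=15≤30, 5·0+5·3=15≤24, objective 27.
Maximum is 36 at (x,y)=(0,4).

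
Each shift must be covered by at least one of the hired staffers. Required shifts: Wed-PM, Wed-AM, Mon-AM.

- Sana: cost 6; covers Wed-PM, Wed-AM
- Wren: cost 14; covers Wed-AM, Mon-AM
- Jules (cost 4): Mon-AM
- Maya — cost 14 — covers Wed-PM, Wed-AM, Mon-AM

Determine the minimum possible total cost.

10

Choose Sana and Jules: together they cover Wed-PM, Wed-AM, Mon-AM — every shift.
Total cost: 6 + 4 = 10.
No cover costs less than 10.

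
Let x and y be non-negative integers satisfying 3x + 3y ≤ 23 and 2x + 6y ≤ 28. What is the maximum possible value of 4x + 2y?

Relaxing integrality, the LP optimum is 30.67 at (x,y) = (7.67, 0), which is not an integer point.
(x,y)=(7,0): 3·7+3·0=21≤23, 2·7+6·0=14≤28, objective 28.
(x,y)=(6,1): 3·6+3·1=21≤23, 2·6+6·1=18≤28, objective 26.
(x,y)=(6,0): 3·6+3·0=18≤23, 2·6+6·0=12≤28, objective 24.
No feasible integer point exceeds 28.

28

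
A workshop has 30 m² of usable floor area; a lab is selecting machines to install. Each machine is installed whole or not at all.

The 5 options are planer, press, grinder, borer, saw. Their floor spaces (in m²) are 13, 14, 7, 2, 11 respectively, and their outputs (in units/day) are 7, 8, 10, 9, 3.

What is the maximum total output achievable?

27

planer + press + borer: floor space 13 + 14 + 2 = 29 ≤ 30, output 7 + 8 + 9 = 24.
planer + grinder + borer: floor space 13 + 7 + 2 = 22 ≤ 30, output 7 + 10 + 9 = 26.
press + grinder + borer: floor space 14 + 7 + 2 = 23 ≤ 30, output 8 + 10 + 9 = 27.
Best is press, grinder, and borer with total output 27.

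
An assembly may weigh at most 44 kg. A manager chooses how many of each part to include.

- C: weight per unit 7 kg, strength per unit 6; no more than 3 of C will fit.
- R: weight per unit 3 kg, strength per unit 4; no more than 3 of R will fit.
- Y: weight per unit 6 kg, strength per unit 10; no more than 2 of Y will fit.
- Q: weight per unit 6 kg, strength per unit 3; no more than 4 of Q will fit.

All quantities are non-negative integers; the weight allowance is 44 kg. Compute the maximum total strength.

Take 3×C, 3×R, and 2×Y: weight 42 ≤ 44, strength 3·6 + 3·4 + 2·10 = 50.
Y has the best ratio (10/6) and is taken to its limit of 2; remaining capacity is filled optimally with the others.

50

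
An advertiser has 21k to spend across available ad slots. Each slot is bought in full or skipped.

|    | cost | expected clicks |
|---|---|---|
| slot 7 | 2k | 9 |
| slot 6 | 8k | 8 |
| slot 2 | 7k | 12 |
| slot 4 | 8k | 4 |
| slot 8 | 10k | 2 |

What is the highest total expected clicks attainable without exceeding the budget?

29

slot 7 + slot 2 + slot 8: cost 2 + 7 + 10 = 19 ≤ 21, expected clicks 9 + 12 + 2 = 23.
slot 7 + slot 2 + slot 4: cost 2 + 7 + 8 = 17 ≤ 21, expected clicks 9 + 12 + 4 = 25.
slot 7 + slot 6 + slot 2: cost 2 + 8 + 7 = 17 ≤ 21, expected clicks 9 + 8 + 12 = 29.
Best is slot 7, slot 6, and slot 2 with total expected clicks 29.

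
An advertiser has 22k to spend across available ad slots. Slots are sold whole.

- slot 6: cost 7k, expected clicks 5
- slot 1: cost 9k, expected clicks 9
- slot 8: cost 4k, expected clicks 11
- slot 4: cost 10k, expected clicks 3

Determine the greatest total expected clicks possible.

25

Treat it as a binary knapsack problem.
Take slot 6, slot 1, and slot 8: cost 7 + 9 + 4 = 20 ≤ 22, expected clicks 5 + 9 + 11 = 25.
No other feasible combination does better.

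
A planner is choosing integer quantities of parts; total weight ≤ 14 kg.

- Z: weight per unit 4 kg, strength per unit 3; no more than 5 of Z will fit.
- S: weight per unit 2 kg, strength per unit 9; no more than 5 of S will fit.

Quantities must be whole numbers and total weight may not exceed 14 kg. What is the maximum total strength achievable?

S has the best ratio (9/2); taking only S gives at most 5×9 = 45 (stopped by the supply cap of 5).
Mixing does better — 1×Z and 5×S: weight 14 ≤ 14, strength 1·3 + 5·9 = 48.

48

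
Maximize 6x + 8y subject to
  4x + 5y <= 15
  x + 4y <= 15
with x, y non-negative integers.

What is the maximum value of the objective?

24

(x,y)=(0,3): 4·0+5·3=15≤15, 1·0+4·3=12≤15, objective 24.
(x,y)=(1,2): 4·1+5·2=14≤15, 1·1+4·2=9≤15, objective 22.
(x,y)=(0,2): 4·0+5·2=10≤15, 1·0+4·2=8≤15, objective 16.
The best lattice point is (0,3), giving 24.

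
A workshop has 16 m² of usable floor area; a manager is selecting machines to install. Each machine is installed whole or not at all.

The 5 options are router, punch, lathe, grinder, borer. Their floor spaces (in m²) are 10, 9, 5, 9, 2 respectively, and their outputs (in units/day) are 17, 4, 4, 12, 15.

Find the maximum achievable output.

32

This is a 0-1 knapsack instance.
Take router and borer: floor space 10 + 2 = 12 ≤ 16, output 17 + 15 = 32.
No other feasible combination does better.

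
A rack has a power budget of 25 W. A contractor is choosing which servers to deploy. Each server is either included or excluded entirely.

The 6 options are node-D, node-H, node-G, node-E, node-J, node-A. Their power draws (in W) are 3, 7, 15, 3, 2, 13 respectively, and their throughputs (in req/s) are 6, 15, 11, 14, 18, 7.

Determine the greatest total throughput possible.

54

Allowing fractional choices, the relaxed optimum would be about 60.3, but servers are indivisible.
node-H + node-E + node-J + node-A: power draw 7 + 3 + 2 + 13 = 25 ≤ 25, throughput 15 + 14 + 18 + 7 = 54.
node-D + node-G + node-E + node-J: power draw 3 + 15 + 3 + 2 = 23 ≤ 25, throughput 6 + 11 + 14 + 18 = 49.
node-D + node-H + node-E + node-J: power draw 3 + 7 + 3 + 2 = 15 ≤ 25, throughput 6 + 15 + 14 + 18 = 53.
Best is node-H, node-E, node-J, and node-A with total throughput 54.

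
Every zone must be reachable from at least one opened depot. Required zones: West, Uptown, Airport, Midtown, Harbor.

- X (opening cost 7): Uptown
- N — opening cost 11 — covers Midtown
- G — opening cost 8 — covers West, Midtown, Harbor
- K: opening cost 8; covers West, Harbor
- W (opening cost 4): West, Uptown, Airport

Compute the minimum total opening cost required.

12

Choose G and W: together they cover West, Uptown, Airport, Midtown, Harbor — every zone.
Total opening cost: 8 + 4 = 12.
No cover costs less than 12.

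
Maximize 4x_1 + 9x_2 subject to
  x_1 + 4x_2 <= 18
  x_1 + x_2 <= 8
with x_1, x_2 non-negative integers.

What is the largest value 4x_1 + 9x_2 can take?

Relaxing integrality, the LP optimum is 48.67 at (x_1,x_2) = (4.67, 3.33), which is not an integer point.
(x_1,x_2)=(5,3) is feasible, giving 47.
(x_1,x_2)=(4,3) is feasible, giving 43.
(x_1,x_2)=(6,2) is feasible, giving 42.
Maximum is 47 at (x_1,x_2)=(5,3).

47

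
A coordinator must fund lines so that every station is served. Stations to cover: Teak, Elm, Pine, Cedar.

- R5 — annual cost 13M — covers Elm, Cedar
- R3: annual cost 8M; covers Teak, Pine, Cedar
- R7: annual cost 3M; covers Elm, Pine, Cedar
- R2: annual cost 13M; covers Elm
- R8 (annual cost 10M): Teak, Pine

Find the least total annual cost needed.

Choose R3 and R7: together they cover Teak, Elm, Pine, Cedar — every station.
Total annual cost: 8 + 3 = 11.
No cover costs less than 11.

11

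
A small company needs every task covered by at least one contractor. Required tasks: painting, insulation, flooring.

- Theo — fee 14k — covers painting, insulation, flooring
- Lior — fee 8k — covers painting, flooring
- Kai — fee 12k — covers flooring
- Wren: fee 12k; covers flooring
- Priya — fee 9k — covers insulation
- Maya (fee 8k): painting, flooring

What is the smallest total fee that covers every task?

14

The greedy cost-per-new-task heuristic would pick Lior and Priya for 17, but a cheaper cover exists.
Theo alone covers painting, insulation, flooring — every task.
Total fee: 14.
No cover costs less than 14.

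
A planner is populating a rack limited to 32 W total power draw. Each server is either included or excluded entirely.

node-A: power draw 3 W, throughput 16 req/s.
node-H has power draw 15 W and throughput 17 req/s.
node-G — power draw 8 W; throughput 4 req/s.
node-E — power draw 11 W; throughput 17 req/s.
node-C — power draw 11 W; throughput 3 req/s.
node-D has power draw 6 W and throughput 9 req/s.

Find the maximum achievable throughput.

50

Take node-A, node-H, and node-E: power draw 3 + 15 + 11 = 29 ≤ 32, throughput 16 + 17 + 17 = 50.
No other feasible combination does better.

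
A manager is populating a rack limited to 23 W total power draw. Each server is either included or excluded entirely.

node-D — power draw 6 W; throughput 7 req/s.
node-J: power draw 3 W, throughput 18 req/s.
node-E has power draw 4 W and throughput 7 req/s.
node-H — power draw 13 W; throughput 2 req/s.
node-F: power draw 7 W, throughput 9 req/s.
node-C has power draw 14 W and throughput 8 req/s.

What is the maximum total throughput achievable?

41

node-D + node-J + node-F: power draw 6 + 3 + 7 = 16 ≤ 23, throughput 7 + 18 + 9 = 34.
node-J + node-E + node-F: power draw 3 + 4 + 7 = 14 ≤ 23, throughput 18 + 7 + 9 = 34.
node-D + node-J + node-E + node-F: power draw 6 + 3 + 4 + 7 = 20 ≤ 23, throughput 7 + 18 + 7 + 9 = 41.
Best is node-D, node-J, node-E, and node-F with total throughput 41.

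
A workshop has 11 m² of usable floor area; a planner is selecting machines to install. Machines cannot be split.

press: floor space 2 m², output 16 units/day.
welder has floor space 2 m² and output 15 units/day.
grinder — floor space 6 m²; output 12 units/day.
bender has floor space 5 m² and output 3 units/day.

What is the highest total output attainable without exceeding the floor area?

This is an integer program with binary decision variables.
Allowing fractional choices, the relaxed optimum would be about 43.6, but machines are indivisible.
press + welder + grinder: floor space 2 + 2 + 6 = 10 ≤ 11, output 16 + 15 + 12 = 43.
press + welder: floor space 2 + 2 = 4 ≤ 11, output 16 + 15 = 31.
press + welder + bender: floor space 2 + 2 + 5 = 9 ≤ 11, output 16 + 15 + 3 = 34.
Best is press, welder, and grinder with total output 43.

43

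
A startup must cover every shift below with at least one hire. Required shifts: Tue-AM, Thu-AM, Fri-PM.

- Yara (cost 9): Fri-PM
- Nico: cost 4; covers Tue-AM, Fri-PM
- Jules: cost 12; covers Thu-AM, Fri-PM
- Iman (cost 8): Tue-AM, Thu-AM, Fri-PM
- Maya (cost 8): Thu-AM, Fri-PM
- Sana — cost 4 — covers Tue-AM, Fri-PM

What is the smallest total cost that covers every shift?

The greedy cost-per-new-shift heuristic would pick Nico and Iman for 12, but a cheaper cover exists.
Iman alone covers Tue-AM, Thu-AM, Fri-PM — every shift.
Total cost: 8.
No cover costs less than 8.

8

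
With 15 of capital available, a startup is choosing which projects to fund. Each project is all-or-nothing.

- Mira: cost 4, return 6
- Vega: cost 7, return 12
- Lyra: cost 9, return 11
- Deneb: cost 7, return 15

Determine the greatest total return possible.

Mira + Deneb: cost 4 + 7 = 11 ≤ 15, return 6 + 15 = 21.
Vega + Deneb: cost 7 + 7 = 14 ≤ 15, return 12 + 15 = 27.
Best is Vega and Deneb with total return 27.

27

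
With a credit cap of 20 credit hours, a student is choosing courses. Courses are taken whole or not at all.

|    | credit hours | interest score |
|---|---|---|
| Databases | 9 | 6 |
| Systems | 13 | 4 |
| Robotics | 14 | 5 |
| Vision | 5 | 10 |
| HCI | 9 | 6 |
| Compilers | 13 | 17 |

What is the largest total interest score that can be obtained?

This is an integer program with binary decision variables.
Vision + Compilers: credit hours 5 + 13 = 18 ≤ 20, interest score 10 + 17 = 27.
Compilers: credit hours 13 ≤ 20, interest score 17.
Databases + Vision: credit hours 9 + 5 = 14 ≤ 20, interest score 6 + 10 = 16.
Best is Vision and Compilers with total interest score 27.

27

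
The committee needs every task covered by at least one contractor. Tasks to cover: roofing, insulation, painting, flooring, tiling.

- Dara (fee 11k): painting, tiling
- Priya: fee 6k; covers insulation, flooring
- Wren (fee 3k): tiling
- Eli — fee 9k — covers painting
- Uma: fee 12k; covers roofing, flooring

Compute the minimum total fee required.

This is an integer covering problem.
The greedy cost-per-new-task heuristic would pick Priya, Wren, Eli, and Uma for 30, but a cheaper cover exists.
Choose Dara, Priya, and Uma: together they cover roofing, insulation, painting, flooring, tiling — every task.
Total fee: 11 + 6 + 12 = 29.
No cover costs less than 29.

29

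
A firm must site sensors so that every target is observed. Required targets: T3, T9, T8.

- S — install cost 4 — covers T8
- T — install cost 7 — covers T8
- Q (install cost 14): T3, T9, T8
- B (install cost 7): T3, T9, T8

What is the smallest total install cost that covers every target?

B alone covers T3, T9, T8 — every target.
Total install cost: 7.

7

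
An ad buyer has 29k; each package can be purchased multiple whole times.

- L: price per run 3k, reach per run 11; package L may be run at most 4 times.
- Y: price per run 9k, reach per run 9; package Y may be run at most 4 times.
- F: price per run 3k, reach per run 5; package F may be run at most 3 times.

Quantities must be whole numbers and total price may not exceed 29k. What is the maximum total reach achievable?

63

This is a bounded integer knapsack.
L has the best ratio (11/3); taking only L gives at most 4×11 = 44 (stopped by the supply cap of 4).
Mixing does better — 4×L, 1×Y, and 2×F: price 27 ≤ 29, reach 4·11 + 1·9 + 2·5 = 63.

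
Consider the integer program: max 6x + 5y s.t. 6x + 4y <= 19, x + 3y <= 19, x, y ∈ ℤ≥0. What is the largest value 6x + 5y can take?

21

Relaxing integrality, the LP optimum is 23.75 at (x,y) = (0, 4.75), which is not an integer point.
(x,y)=(1,3): 6·1+4·3=18≤19, 1·1+3·3=10≤19, objective 21.
(x,y)=(0,4): 6·0+4·4=16≤19, 1·0+3·4=12≤19, objective 20.
(x,y)=(1,2): 6·1+4·2=14≤19, 1·1+3·2=7≤19, objective 16.
(x,y)=(0,3): 6·0+4·3=12≤19, 1·0+3·3=9≤19, objective 15.
No feasible integer point exceeds 21.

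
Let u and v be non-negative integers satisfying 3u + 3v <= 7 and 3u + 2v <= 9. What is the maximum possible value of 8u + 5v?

Relaxing integrality, the LP optimum is 18.67 at (u,v) = (2.33, 0), which is not an integer point.
(u,v)=(2,0): 3·2+3·0=6≤7, 3·2+2·0=6≤9, objective 16.
(u,v)=(1,1): 3·1+3·1=6≤7, 3·1+2·1=5≤9, objective 13.
(u,v)=(1,0): 3·1+3·0=3≤7, 3·1+2·0=3≤9, objective 8.
Maximum is 16 at (u,v)=(2,0).

16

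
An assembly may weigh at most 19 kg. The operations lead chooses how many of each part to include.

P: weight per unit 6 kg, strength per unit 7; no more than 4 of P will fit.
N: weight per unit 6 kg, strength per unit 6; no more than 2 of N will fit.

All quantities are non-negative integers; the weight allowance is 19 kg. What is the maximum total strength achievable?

3×P: weight 18 ≤ 19, strength 3·7 = 21.
2×P and 1×N: weight 18 ≤ 19, strength 2·7 + 1·6 = 20.
Best is 21.

21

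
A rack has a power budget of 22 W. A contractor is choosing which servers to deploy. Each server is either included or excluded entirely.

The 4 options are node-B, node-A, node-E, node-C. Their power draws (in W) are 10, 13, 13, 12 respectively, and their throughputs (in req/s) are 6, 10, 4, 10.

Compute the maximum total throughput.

16

node-B + node-C: power draw 10 + 12 = 22 ≤ 22, throughput 6 + 10 = 16.
node-C: power draw 12 ≤ 22, throughput 10.
Best is node-B and node-C with total throughput 16.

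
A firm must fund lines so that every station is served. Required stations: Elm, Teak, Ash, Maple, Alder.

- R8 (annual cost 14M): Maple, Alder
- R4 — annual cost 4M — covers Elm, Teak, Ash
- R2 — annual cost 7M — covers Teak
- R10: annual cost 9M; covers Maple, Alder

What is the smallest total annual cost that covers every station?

Choose R4 and R10: together they cover Elm, Teak, Ash, Maple, Alder — every station.
Total annual cost: 4 + 9 = 13.

13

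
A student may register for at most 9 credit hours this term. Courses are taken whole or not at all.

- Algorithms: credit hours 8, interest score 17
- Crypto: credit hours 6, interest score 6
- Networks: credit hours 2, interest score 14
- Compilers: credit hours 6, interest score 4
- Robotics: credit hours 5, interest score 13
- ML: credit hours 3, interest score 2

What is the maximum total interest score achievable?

27

Treat it as a binary knapsack problem.
Take Networks and Robotics: credit hours 2 + 5 = 7 ≤ 9, interest score 14 + 13 = 27.
No other feasible combination does better.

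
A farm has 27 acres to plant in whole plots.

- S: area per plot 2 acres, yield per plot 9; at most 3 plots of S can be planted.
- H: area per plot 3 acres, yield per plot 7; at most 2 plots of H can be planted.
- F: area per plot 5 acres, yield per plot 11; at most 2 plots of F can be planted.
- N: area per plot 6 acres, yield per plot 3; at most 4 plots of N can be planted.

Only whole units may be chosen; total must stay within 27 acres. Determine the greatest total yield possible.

This is a bounded integer knapsack.
3×S, 1×H, 2×F, and 1×N: area 25 ≤ 27, yield 3·9 + 1·7 + 2·11 + 1·3 = 59.
3×S, 2×H, and 2×F: area 22 ≤ 27, yield 3·9 + 2·7 + 2·11 = 63.
Best is 63.

63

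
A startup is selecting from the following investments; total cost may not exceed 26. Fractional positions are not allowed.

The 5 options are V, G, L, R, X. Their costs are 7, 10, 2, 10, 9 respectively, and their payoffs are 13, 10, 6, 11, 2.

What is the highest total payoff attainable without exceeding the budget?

30

Take V, L, and R: cost 7 + 2 + 10 = 19 ≤ 26, payoff 13 + 6 + 11 = 30.
No other feasible combination does better.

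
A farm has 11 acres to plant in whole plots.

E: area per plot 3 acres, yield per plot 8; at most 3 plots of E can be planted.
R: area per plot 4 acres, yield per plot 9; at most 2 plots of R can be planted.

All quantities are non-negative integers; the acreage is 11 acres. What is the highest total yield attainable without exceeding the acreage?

Take 1×E and 2×R: area 11 ≤ 11, yield 1·8 + 2·9 = 26.
No other integer combination yields more.

26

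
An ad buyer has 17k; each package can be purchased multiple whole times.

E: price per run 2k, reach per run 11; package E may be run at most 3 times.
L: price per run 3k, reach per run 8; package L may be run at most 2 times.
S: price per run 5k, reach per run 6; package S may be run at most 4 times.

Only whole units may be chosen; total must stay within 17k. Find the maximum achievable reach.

55

E has the best ratio (11/2); taking only E gives at most 3×11 = 33 (stopped by the supply cap of 3).
Mixing does better — 3×E, 2×L, and 1×S: price 17 ≤ 17, reach 3·11 + 2·8 + 1·6 = 55.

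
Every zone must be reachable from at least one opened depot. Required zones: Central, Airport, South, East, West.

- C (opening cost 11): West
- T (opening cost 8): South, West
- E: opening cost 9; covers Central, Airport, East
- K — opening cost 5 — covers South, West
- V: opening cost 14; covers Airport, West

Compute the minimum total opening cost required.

14

This is a weighted set-cover instance.
Choose E and K: together they cover Central, Airport, South, East, West — every zone.
Total opening cost: 9 + 5 = 14.
No cover costs less than 14.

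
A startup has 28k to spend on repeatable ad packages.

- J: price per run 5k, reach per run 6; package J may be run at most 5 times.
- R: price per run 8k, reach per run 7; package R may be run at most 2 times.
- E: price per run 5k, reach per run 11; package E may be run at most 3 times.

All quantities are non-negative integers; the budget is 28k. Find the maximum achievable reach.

46

E has the best ratio (11/5); taking only E gives at most 3×11 = 33 (stopped by the supply cap of 3).
Mixing does better — 1×J, 1×R, and 3×E: price 28 ≤ 28, reach 1·6 + 1·7 + 3·11 = 46.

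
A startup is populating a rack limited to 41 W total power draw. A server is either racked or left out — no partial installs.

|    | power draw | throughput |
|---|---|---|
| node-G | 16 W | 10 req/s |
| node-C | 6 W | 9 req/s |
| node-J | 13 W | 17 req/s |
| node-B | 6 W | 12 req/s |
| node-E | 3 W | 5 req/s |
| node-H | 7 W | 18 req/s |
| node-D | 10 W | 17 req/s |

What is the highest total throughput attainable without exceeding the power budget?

Allowing fractional choices, the relaxed optimum would be about 72.8, but servers are indivisible.
node-C + node-J + node-E + node-H + node-D: power draw 6 + 13 + 3 + 7 + 10 = 39 ≤ 41, throughput 9 + 17 + 5 + 18 + 17 = 66.
node-J + node-B + node-H + node-D: power draw 13 + 6 + 7 + 10 = 36 ≤ 41, throughput 17 + 12 + 18 + 17 = 64.
node-J + node-B + node-E + node-H + node-D: power draw 13 + 6 + 3 + 7 + 10 = 39 ≤ 41, throughput 17 + 12 + 5 + 18 + 17 = 69.
Best is node-J, node-B, node-E, node-H, and node-D with total throughput 69.

69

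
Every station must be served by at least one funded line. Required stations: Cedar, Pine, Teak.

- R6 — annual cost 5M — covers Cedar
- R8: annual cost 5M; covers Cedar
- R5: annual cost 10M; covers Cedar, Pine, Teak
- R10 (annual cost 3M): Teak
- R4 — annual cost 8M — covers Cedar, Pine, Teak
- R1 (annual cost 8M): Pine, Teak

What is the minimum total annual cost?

8

R4 alone covers Cedar, Pine, Teak — every station.
Total annual cost: 8.
No cover costs less than 8.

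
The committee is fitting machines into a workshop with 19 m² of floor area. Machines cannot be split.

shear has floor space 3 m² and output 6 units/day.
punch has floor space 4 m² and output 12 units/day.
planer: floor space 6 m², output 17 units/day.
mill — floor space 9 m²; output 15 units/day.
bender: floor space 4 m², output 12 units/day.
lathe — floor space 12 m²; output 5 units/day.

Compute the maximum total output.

punch + planer + mill: floor space 4 + 6 + 9 = 19 ≤ 19, output 12 + 17 + 15 = 44.
planer + mill + bender: floor space 6 + 9 + 4 = 19 ≤ 19, output 17 + 15 + 12 = 44.
shear + punch + planer + bender: floor space 3 + 4 + 6 + 4 = 17 ≤ 19, output 6 + 12 + 17 + 12 = 47.
Best is shear, punch, planer, and bender with total output 47.

47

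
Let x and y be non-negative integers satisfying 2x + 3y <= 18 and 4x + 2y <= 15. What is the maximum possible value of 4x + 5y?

30

(x,y)=(0,6) is feasible, giving 30.
(x,y)=(1,5) is feasible, giving 29.
(x,y)=(0,5) is feasible, giving 25.
The best lattice point is (0,6), giving 30.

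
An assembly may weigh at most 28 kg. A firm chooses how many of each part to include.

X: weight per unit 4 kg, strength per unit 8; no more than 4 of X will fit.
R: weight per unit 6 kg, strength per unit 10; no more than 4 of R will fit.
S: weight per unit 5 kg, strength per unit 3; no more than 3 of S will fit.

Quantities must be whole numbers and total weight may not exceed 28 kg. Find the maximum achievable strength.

52

This is a bounded integer knapsack.
1×X and 4×R: weight 28 ≤ 28, strength 1·8 + 4·10 = 48.
4×X and 2×R: weight 28 ≤ 28, strength 4·8 + 2·10 = 52.
Best is 52.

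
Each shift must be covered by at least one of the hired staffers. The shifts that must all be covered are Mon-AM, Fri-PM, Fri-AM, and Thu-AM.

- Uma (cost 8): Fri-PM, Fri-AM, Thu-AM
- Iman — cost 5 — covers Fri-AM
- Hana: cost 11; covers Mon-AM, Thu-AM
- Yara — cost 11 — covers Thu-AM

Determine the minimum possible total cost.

19

This is an integer covering problem.
Choose Uma and Hana: together they cover Mon-AM, Fri-PM, Fri-AM, Thu-AM — every shift.
Total cost: 8 + 11 = 19.
No cover costs less than 19.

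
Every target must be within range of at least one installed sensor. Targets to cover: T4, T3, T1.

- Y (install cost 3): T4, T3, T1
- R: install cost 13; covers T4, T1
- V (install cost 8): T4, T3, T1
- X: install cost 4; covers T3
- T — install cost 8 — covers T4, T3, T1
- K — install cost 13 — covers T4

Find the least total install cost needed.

Y alone covers T4, T3, T1 — every target.
Total install cost: 3.

3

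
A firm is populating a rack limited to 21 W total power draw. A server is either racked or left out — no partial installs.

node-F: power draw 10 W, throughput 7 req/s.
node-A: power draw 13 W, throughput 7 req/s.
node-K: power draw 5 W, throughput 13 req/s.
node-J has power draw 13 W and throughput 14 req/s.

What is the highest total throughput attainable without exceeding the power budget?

27

This is an integer program with binary decision variables.
Take node-K and node-J: power draw 5 + 13 = 18 ≤ 21, throughput 13 + 14 = 27.
No other feasible combination does better.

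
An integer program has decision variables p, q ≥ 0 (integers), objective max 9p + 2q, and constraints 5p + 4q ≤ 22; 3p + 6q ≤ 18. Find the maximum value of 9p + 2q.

The continuous relaxation peaks at (4.4, 0) with value 39.60; rounding to a feasible lattice point costs some objective.
(p,q)=(4,0): 5·4+4·0=20≤22, 3·4+6·0=12≤18, objective 36.
(p,q)=(3,1): 5·3+4·1=19≤22, 3·3+6·1=15≤18, objective 29.
Maximum is 36 at (p,q)=(4,0).

36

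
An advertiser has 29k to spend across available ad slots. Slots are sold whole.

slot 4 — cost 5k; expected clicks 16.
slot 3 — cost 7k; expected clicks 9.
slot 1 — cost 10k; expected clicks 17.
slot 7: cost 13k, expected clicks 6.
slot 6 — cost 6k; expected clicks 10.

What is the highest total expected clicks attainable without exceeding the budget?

This is an integer program with binary decision variables.
Allowing fractional choices, the relaxed optimum would be about 52.5, but ad slots are indivisible.
slot 4 + slot 3 + slot 1: cost 5 + 7 + 10 = 22 ≤ 29, expected clicks 16 + 9 + 17 = 42.
slot 4 + slot 3 + slot 1 + slot 6: cost 5 + 7 + 10 + 6 = 28 ≤ 29, expected clicks 16 + 9 + 17 + 10 = 52.
slot 4 + slot 1 + slot 6: cost 5 + 10 + 6 = 21 ≤ 29, expected clicks 16 + 17 + 10 = 43.
Best is slot 4, slot 3, slot 1, and slot 6 with total expected clicks 52.

52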